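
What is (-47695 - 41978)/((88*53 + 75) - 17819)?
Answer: 29891/4360 ≈ 6.8557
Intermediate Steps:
(-47695 - 41978)/((88*53 + 75) - 17819) = -89673/((4664 + 75) - 17819) = -89673/(4739 - 17819) = -89673/(-13080) = -89673*(-1/13080) = 29891/4360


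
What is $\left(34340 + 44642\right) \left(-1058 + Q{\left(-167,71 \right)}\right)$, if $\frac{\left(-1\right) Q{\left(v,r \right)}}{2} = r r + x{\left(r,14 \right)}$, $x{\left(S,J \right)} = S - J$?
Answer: $-888863428$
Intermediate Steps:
$Q{\left(v,r \right)} = 28 - 2 r - 2 r^{2}$ ($Q{\left(v,r \right)} = - 2 \left(r r + \left(r - 14\right)\right) = - 2 \left(r^{2} + \left(r - 14\right)\right) = - 2 \left(r^{2} + \left(-14 + r\right)\right) = - 2 \left(-14 + r + r^{2}\right) = 28 - 2 r - 2 r^{2}$)
$\left(34340 + 44642\right) \left(-1058 + Q{\left(-167,71 \right)}\right) = \left(34340 + 44642\right) \left(-1058 - \left(114 + 10082\right)\right) = 78982 \left(-1058 - 10196\right) = 78982 \left(-11254\right) = -888863428$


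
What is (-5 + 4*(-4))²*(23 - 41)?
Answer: -7938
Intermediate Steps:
(-5 + 4*(-4))²*(23 - 41) = (-5 - 16)²*(-18) = (-21)²*(-18) = 441*(-18) = -7938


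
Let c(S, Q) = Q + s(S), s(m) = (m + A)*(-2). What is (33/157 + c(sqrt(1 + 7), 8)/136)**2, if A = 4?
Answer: 654091/14247122 - 33*sqrt(2)/2669 ≈ 0.028425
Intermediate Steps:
s(m) = -8 - 2*m (s(m) = (m + 4)*(-2) = (4 + m)*(-2) = -8 - 2*m)
c(S, Q) = -8 + Q - 2*S (c(S, Q) = Q + (-8 - 2*S) = -8 + Q - 2*S)
(33/157 + c(sqrt(1 + 7), 8)/136)**2 = (33/157 + (-8 + 8 - 2*sqrt(1 + 7))/136)**2 = (33*(1/157) + (-8 + 8 - 4*sqrt(2))*(1/136))**2 = (33/157 + (-8 + 8 - 4*sqrt(2))*(1/136))**2 = (33/157 - 4*sqrt(2)*(1/136))**2 = (33/157 - sqrt(2)/34)**2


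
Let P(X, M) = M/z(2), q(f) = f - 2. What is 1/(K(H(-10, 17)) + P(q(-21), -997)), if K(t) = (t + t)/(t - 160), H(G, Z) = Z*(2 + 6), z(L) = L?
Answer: -6/3059 ≈ -0.0019614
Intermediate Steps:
q(f) = -2 + f
H(G, Z) = 8*Z (H(G, Z) = Z*8 = 8*Z)
P(X, M) = M/2
K(t) = 2*t/(-160 + t) (K(t) = (2*t)/(-160 + t) = 2*t/(-160 + t))
1/(K(H(-10, 17)) + P(q(-21), -997)) = 1/(2*(8*17)/(-160 + 8*17) + (½)*(-997)) = 1/(2*136/(-160 + 136) - 997/2) = 1/(2*136/(-24) - 997/2) = 1/(2*136*(-1/24) - 997/2) = 1/(-34/3 - 997/2) = 1/(-3059/6) = -6/3059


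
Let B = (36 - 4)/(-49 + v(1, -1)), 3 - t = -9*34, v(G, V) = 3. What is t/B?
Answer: -7107/16 ≈ -444.19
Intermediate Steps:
t = 309 (t = 3 - (-9)*34 = 3 - 1*(-306) = 3 + 306 = 309)
B = -16/23 (B = (36 - 4)/(-49 + 3) = 32/(-46) = 32*(-1/46) = -16/23 ≈ -0.69565)
t/B = 309/(-16/23) = 309*(-23/16) = -7107/16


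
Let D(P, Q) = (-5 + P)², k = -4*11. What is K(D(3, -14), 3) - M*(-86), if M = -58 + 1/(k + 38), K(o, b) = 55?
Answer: -14842/3 ≈ -4947.3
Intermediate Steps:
k = -44
M = -349/6 (M = -58 + 1/(-44 + 38) = -58 + 1/(-6) = -58 - ⅙ = -349/6 ≈ -58.167)
K(D(3, -14), 3) - M*(-86) = 55 - (-349)*(-86)/6 = 55 - 1*15007/3 = 55 - 15007/3 = -14842/3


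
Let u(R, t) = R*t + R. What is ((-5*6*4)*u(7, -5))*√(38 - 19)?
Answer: 3360*√19 ≈ 14646.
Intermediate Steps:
u(R, t) = R + R*t
((-5*6*4)*u(7, -5))*√(38 - 19) = ((-5*6*4)*(7*(1 - 5)))*√(38 - 19) = ((-30*4)*(7*(-4)))*√19 = (-120*(-28))*√19 = 3360*√19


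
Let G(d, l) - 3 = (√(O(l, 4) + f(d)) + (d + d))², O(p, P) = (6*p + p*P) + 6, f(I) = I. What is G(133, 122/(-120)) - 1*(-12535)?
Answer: 500537/6 + 266*√4638/3 ≈ 89461.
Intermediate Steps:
O(p, P) = 6 + 6*p + P*p (O(p, P) = (6*p + P*p) + 6 = 6 + 6*p + P*p)
G(d, l) = 3 + (√(6 + d + 10*l) + 2*d)² (G(d, l) = 3 + (√((6 + 6*l + 4*l) + d) + (d + d))² = 3 + (√((6 + 10*l) + d) + 2*d)² = 3 + (√(6 + d + 10*l) + 2*d)²)
G(133, 122/(-120)) - 1*(-12535) = (3 + (√(6 + 133 + 10*(122/(-120))) + 2*133)²) - 1*(-12535) = (3 + (√(6 + 133 + 10*(122*(-1/120))) + 266)²) + 12535 = (3 + (√(6 + 133 + 10*(-61/60)) + 266)²) + 12535 = (3 + (√(6 + 133 - 61/6) + 266)²) + 12535 = (3 + (√(773/6) + 266)²) + 12535 = (3 + (√4638/6 + 266)²) + 12535 = (3 + (266 + √4638/6)²) + 12535 = 12538 + (266 + √4638/6)²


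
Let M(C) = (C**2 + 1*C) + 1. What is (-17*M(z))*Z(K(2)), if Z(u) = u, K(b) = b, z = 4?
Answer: -714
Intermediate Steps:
M(C) = 1 + C + C**2 (M(C) = (C**2 + C) + 1 = (C + C**2) + 1 = 1 + C + C**2)
(-17*M(z))*Z(K(2)) = -17*(1 + 4 + 4**2)*2 = -17*(1 + 4 + 16)*2 = -17*21*2 = -357*2 = -714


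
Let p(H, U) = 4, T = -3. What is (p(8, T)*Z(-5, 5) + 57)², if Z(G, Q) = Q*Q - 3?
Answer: 21025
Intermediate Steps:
Z(G, Q) = -3 + Q² (Z(G, Q) = Q² - 3 = -3 + Q²)
(p(8, T)*Z(-5, 5) + 57)² = (4*(-3 + 5²) + 57)² = (4*(-3 + 25) + 57)² = (4*22 + 57)² = (88 + 57)² = 145² = 21025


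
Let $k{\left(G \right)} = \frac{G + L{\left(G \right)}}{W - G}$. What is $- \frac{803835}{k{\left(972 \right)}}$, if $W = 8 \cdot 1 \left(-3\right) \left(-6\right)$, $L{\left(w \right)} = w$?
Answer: $\frac{2054245}{6} \approx 3.4237 \cdot 10^{5}$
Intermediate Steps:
$W = 144$ ($W = 8 \left(-3\right) \left(-6\right) = \left(-24\right) \left(-6\right) = 144$)
$k{\left(G \right)} = \frac{2 G}{144 - G}$ ($k{\left(G \right)} = \frac{G + G}{144 - G} = \frac{2 G}{144 - G}$)
$- \frac{803835}{k{\left(972 \right)}} = - \frac{803835}{\left(-2\right) 972 \frac{1}{-144 + 972}} = - \frac{803835}{\left(-2\right) 972 \cdot \frac{1}{828}} = - \frac{803835}{- \frac{54}{23}} = \left(-803835\right) \left(- \frac{23}{54}\right) = \frac{2054245}{6}$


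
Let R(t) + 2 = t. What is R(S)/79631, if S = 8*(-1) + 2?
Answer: -8/79631 ≈ -0.00010046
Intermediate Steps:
S = -6 (S = -8 + 2 = -6)
R(t) = -2 + t
R(S)/79631 = (-2 - 6)/79631 = -8*1/79631 = -8/79631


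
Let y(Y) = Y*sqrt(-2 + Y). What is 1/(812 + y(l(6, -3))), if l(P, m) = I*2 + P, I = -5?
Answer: 203/164860 + I*sqrt(6)/164860 ≈ 0.0012313 + 1.4858e-5*I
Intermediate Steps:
l(P, m) = -10 + P (l(P, m) = -5*2 + P = -10 + P)
1/(812 + y(l(6, -3))) = 1/(812 + (-10 + 6)*sqrt(-2 + (-10 + 6))) = 1/(812 - 4*sqrt(-2 - 4)) = 1/(812 - 4*I*sqrt(6))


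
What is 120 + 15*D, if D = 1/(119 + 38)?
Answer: 18855/157 ≈ 120.10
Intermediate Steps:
D = 1/157 ≈ 0.0063694
120 + 15*D = 120 + 15*(1/157) = 120 + 15/157 = 18855/157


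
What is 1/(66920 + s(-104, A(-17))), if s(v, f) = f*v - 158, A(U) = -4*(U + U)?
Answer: 1/52618 ≈ 1.9005e-5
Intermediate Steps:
A(U) = -8*U
s(v, f) = -158 + f*v
1/(66920 + s(-104, A(-17))) = 1/(66920 + (-158 - 8*(-17)*(-104))) = 1/(66920 + (-158 + 136*(-104))) = 1/(66920 + (-158 - 14144)) = 1/(66920 - 14302) = 1/52618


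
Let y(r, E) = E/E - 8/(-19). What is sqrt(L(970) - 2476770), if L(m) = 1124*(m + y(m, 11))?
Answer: 13*I*sqrt(2958262)/19 ≈ 1176.8*I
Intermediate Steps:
y(r, E) = 27/19 (y(r, E) = 1 - 8*(-1/19) = 1 + 8/19 = 27/19)
L(m) = 30348/19 + 1124*m (L(m) = 1124*(m + 27/19) = 1124*(27/19 + m) = 30348/19 + 1124*m)
sqrt(L(970) - 2476770) = sqrt((30348/19 + 1124*970) - 2476770) = sqrt((30348/19 + 1090280) - 2476770) = sqrt(20745668/19 - 2476770) = sqrt(-26312962/19) = 13*I*sqrt(2958262)/19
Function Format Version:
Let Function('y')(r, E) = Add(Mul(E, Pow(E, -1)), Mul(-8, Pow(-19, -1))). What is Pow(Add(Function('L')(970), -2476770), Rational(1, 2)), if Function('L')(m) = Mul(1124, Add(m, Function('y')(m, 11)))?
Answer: Mul(Rational(13, 19), I, Pow(2958262, Rational(1, 2))) ≈ Mul(1176.8, I)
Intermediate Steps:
Function('y')(r, E) = Rational(27, 19) (Function('y')(r, E) = Add(1, Mul(-8, Rational(-1, 19))) = Add(1, Rational(8, 19)) = Rational(27, 19))
Function('L')(m) = Add(Rational(30348, 19), Mul(1124, m)) (Function('L')(m) = Mul(1124, Add(m, Rational(27, 19))) = Mul(1124, Add(Rational(27, 19), m)) = Add(Rational(30348, 19), Mul(1124, m)))
Pow(Add(Function('L')(970), -2476770), Rational(1, 2)) = Pow(Add(Add(Rational(30348, 19), Mul(1124, 970)), -2476770), Rational(1, 2)) = Pow(Add(Add(Rational(30348, 19), 1090280), -2476770), Rational(1, 2)) = Pow(Add(Rational(20745668, 19), -2476770), Rational(1, 2)) = Pow(Rational(-26312962, 19), Rational(1, 2)) = Mul(Rational(13, 19), I, Pow(2958262, Rational(1, 2)))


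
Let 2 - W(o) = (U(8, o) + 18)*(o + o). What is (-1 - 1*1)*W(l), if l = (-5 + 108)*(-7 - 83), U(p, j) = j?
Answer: 343064156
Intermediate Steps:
l = -9270 (l = 103*(-90) = -9270)
W(o) = 2 - 2*o*(18 + o) (W(o) = 2 - (o + 18)*(o + o) = 2 - (18 + o)*2*o = 2 - 2*o*(18 + o))
(-1 - 1*1)*W(l) = (-1 - 1*1)*(2 - 36*(-9270) - 2*(-9270)²) = (-1 - 1)*(2 + 333720 - 2*85932900) = -2*(2 + 333720 - 171865800) = -2*(-171532078) = 343064156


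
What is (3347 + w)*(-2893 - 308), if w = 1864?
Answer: -16680411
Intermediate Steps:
(3347 + w)*(-2893 - 308) = (3347 + 1864)*(-2893 - 308) = 5211*(-3201) = -16680411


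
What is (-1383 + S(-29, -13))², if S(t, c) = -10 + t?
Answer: 2022084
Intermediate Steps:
(-1383 + S(-29, -13))² = (-1383 + (-10 - 29))² = (-1383 - 39)² = (-1422)² = 2022084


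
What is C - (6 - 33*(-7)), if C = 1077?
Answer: 840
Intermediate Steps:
C - (6 - 33*(-7)) = 1077 - (6 - 33*(-7)) = 1077 - (6 + 231) = 1077 - 1*237 = 1077 - 237 = 840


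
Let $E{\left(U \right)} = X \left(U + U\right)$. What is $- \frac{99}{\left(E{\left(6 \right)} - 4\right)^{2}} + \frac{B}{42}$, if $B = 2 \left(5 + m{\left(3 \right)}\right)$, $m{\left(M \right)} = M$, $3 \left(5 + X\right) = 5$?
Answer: $\frac{1219}{3696} \approx 0.32982$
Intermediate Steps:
$X = - \frac{10}{3}$ ($X = -5 + \frac{1}{3} \cdot 5 = -5 + \frac{5}{3} = - \frac{10}{3} \approx -3.3333$)
$E{\left(U \right)} = - \frac{20 U}{3}$ ($E{\left(U \right)} = - \frac{10 \left(U + U\right)}{3} = - \frac{10 \cdot 2 U}{3} = - \frac{20 U}{3}$)
$B = 16$ ($B = 2 \left(5 + 3\right) = 2 \cdot 8 = 16$)
$- \frac{99}{\left(E{\left(6 \right)} - 4\right)^{2}} + \frac{B}{42} = - \frac{99}{\left(\left(- \frac{20}{3}\right) 6 - 4\right)^{2}} + \frac{16}{42} = - \frac{99}{\left(-40 - 4\right)^{2}} + 16 \cdot \frac{1}{42} = - \frac{99}{\left(-44\right)^{2}} + \frac{8}{21} = - \frac{99}{1936} + \frac{8}{21} = \left(-99\right) \frac{1}{1936} + \frac{8}{21} = - \frac{9}{176} + \frac{8}{21} = \frac{1219}{3696}$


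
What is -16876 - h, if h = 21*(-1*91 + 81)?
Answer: -16666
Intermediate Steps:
h = -210 (h = 21*(-91 + 81) = 21*(-10) = -210)
-16876 - h = -16876 - 1*(-210) = -16876 + 210 = -16666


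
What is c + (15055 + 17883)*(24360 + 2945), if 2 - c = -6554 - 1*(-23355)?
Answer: 899355291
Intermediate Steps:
c = -16799 (c = 2 - (-6554 - 1*(-23355)) = 2 - (-6554 + 23355) = 2 - 1*16801 = 2 - 16801 = -16799)
c + (15055 + 17883)*(24360 + 2945) = -16799 + (15055 + 17883)*(24360 + 2945) = -16799 + 32938*27305 = -16799 + 899372090 = 899355291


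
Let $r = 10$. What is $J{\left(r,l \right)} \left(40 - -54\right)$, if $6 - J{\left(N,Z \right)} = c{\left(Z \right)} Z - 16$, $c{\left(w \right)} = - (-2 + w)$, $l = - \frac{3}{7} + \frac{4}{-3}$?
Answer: $\frac{1186750}{441} \approx 2691.0$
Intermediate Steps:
$l = - \frac{37}{21}$ ($l = \left(-3\right) \frac{1}{7} + 4 \left(- \frac{1}{3}\right) = - \frac{3}{7} - \frac{4}{3} = - \frac{37}{21} \approx -1.7619$)
$c{\left(w \right)} = 2 - w$
$J{\left(N,Z \right)} = 22 - Z \left(2 - Z\right)$ ($J{\left(N,Z \right)} = 6 - \left(\left(2 - Z\right) Z - 16\right) = 6 - \left(Z \left(2 - Z\right) - 16\right) = 6 - \left(-16 + Z \left(2 - Z\right)\right) = 22 - Z \left(2 - Z\right)$)
$J{\left(r,l \right)} \left(40 - -54\right) = \left(22 - \frac{37 \left(-2 - \frac{37}{21}\right)}{21}\right) \left(40 - -54\right) = \left(22 - - \frac{2923}{441}\right) \left(40 + 54\right) = \left(22 + \frac{2923}{441}\right) 94 = \frac{12625}{441} \cdot 94 = \frac{1186750}{441}$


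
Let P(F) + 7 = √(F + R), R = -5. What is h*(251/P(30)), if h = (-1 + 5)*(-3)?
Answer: 1506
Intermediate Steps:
P(F) = -7 + √(-5 + F) (P(F) = -7 + √(F - 5) = -7 + √(-5 + F))
h = -12 (h = 4*(-3) = -12)
h*(251/P(30)) = -3012/(-7 + √(-5 + 30)) = -3012/(-7 + √25) = -3012/(-7 + 5) = -3012/(-2) = -3012*(-1)/2 = -12*(-251/2) = 1506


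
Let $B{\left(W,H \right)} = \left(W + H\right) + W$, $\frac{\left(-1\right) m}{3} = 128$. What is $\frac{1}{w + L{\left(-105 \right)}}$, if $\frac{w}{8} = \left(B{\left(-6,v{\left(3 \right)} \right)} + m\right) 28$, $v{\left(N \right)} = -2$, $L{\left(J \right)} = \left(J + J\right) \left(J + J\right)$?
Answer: $- \frac{1}{45052} \approx -2.2197 \cdot 10^{-5}$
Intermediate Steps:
$m = -384$ ($m = \left(-3\right) 128 = -384$)
$L{\left(J \right)} = 4 J^{2}$ ($L{\left(J \right)} = 2 J 2 J = 4 J^{2}$)
$B{\left(W,H \right)} = H + 2 W$ ($B{\left(W,H \right)} = \left(H + W\right) + W = H + 2 W$)
$w = -89152$ ($w = 8 \left(\left(-2 + 2 \left(-6\right)\right) - 384\right) 28 = 8 \left(\left(-2 - 12\right) - 384\right) 28 = 8 \left(-14 - 384\right) 28 = 8 \left(\left(-398\right) 28\right) = 8 \left(-11144\right) = -89152$)
$\frac{1}{w + L{\left(-105 \right)}} = \frac{1}{-89152 + 4 \left(-105\right)^{2}} = \frac{1}{-89152 + 4 \cdot 11025} = \frac{1}{-89152 + 44100} = \frac{1}{-45052} = - \frac{1}{45052}$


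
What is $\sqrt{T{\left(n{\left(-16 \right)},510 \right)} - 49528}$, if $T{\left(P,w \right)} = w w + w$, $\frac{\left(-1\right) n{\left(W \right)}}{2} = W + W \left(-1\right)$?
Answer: $\sqrt{211082} \approx 459.44$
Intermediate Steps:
$n{\left(W \right)} = 0$ ($n{\left(W \right)} = - 2 \left(W + W \left(-1\right)\right) = - 2 \left(W - W\right) = \left(-2\right) 0 = 0$)
$T{\left(P,w \right)} = w + w^{2}$ ($T{\left(P,w \right)} = w^{2} + w = w + w^{2}$)
$\sqrt{T{\left(n{\left(-16 \right)},510 \right)} - 49528} = \sqrt{510 \left(1 + 510\right) - 49528} = \sqrt{510 \cdot 511 - 49528} = \sqrt{260610 - 49528} = \sqrt{211082}$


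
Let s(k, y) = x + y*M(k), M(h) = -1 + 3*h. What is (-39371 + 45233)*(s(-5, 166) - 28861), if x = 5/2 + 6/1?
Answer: -184702827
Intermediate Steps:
x = 17/2 (x = 5*(½) + 6*1 = 5/2 + 6 = 17/2 ≈ 8.5000)
s(k, y) = 17/2 + y*(-1 + 3*k)
(-39371 + 45233)*(s(-5, 166) - 28861) = (-39371 + 45233)*((17/2 - 1*166 + 3*(-5)*166) - 28861) = 5862*((17/2 - 166 - 2490) - 28861) = 5862*(-5295/2 - 28861) = 5862*(-63017/2) = -184702827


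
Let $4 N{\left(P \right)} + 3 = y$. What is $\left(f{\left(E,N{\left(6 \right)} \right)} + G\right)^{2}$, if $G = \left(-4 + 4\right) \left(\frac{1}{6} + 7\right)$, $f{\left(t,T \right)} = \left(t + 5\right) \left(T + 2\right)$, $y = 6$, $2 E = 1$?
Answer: $\frac{14641}{64} \approx 228.77$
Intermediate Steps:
$E = \frac{1}{2}$ ($E = \frac{1}{2} \cdot 1 = \frac{1}{2} \approx 0.5$)
$N{\left(P \right)} = \frac{3}{4}$ ($N{\left(P \right)} = - \frac{3}{4} + \frac{1}{4} \cdot 6 = - \frac{3}{4} + \frac{3}{2} = \frac{3}{4}$)
$f{\left(t,T \right)} = \left(2 + T\right) \left(5 + t\right)$ ($f{\left(t,T \right)} = \left(5 + t\right) \left(2 + T\right) = \left(2 + T\right) \left(5 + t\right)$)
$G = 0$ ($G = 0 \left(\frac{1}{6} + 7\right) = 0 \cdot \frac{43}{6} = 0$)
$\left(f{\left(E,N{\left(6 \right)} \right)} + G\right)^{2} = \left(\left(10 + 2 \cdot \frac{1}{2} + 5 \cdot \frac{3}{4} + \frac{3}{4} \cdot \frac{1}{2}\right) + 0\right)^{2} = \left(\left(10 + 1 + \frac{15}{4} + \frac{3}{8}\right) + 0\right)^{2} = \left(\frac{121}{8} + 0\right)^{2} = \left(\frac{121}{8}\right)^{2} = \frac{14641}{64}$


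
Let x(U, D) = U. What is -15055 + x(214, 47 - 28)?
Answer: -14841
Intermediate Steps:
-15055 + x(214, 47 - 28) = -15055 + 214 = -14841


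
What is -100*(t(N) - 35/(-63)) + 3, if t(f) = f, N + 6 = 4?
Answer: 1327/9 ≈ 147.44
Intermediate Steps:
N = -2 (N = -6 + 4 = -2)
-100*(t(N) - 35/(-63)) + 3 = -100*(-2 - 35/(-63)) + 3 = -100*(-2 - 35*(-1)/63) + 3 = -100*(-2 - 1*(-5/9)) + 3 = -100*(-2 + 5/9) + 3 = -100*(-13/9) + 3 = 1300/9 + 3 = 1327/9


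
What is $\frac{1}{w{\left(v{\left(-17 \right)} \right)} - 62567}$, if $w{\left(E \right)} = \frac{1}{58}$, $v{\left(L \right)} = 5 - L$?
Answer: $- \frac{58}{3628885} \approx -1.5983 \cdot 10^{-5}$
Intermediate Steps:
$w{\left(E \right)} = \frac{1}{58}$
$\frac{1}{w{\left(v{\left(-17 \right)} \right)} - 62567} = \frac{1}{\frac{1}{58} - 62567} = \frac{1}{- \frac{3628885}{58}} = - \frac{58}{3628885}$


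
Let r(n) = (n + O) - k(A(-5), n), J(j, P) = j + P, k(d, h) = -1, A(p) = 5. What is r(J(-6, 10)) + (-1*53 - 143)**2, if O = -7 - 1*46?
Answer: 38368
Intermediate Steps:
O = -53 (O = -7 - 46 = -53)
J(j, P) = P + j
r(n) = -52 + n (r(n) = (n - 53) - 1*(-1) = (-53 + n) + 1 = -52 + n)
r(J(-6, 10)) + (-1*53 - 143)**2 = (-52 + (10 - 6)) + (-1*53 - 143)**2 = (-52 + 4) + (-53 - 143)**2 = -48 + (-196)**2 = -48 + 38416 = 38368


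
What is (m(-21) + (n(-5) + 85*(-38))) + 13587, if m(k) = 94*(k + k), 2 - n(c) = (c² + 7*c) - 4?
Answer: 6425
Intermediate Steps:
n(c) = 6 - c² - 7*c (n(c) = 2 - ((c² + 7*c) - 4) = 2 - (-4 + c² + 7*c) = 2 + (4 - c² - 7*c) = 6 - c² - 7*c)
m(k) = 188*k (m(k) = 94*(2*k) = 188*k)
(m(-21) + (n(-5) + 85*(-38))) + 13587 = (188*(-21) + ((6 - 1*(-5)² - 7*(-5)) + 85*(-38))) + 13587 = (-3948 + ((6 - 1*25 + 35) - 3230)) + 13587 = (-3948 + ((6 - 25 + 35) - 3230)) + 13587 = (-3948 + (16 - 3230)) + 13587 = (-3948 - 3214) + 13587 = -7162 + 13587 = 6425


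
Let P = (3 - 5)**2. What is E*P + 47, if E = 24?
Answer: 143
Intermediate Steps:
P = 4 (P = (-2)**2 = 4)
E*P + 47 = 24*4 + 47 = 96 + 47 = 143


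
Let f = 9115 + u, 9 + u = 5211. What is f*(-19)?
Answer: -272023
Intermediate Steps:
u = 5202 (u = -9 + 5211 = 5202)
f = 14317 (f = 9115 + 5202 = 14317)
f*(-19) = 14317*(-19) = -272023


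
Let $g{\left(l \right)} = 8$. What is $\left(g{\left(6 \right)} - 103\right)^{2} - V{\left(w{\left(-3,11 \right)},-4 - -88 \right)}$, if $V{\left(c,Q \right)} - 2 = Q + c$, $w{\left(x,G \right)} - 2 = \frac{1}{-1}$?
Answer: $8938$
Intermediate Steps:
$w{\left(x,G \right)} = 1$ ($w{\left(x,G \right)} = 2 + \frac{1}{-1} = 2 - 1 = 1$)
$V{\left(c,Q \right)} = 2 + Q + c$ ($V{\left(c,Q \right)} = 2 + \left(Q + c\right) = 2 + Q + c$)
$\left(g{\left(6 \right)} - 103\right)^{2} - V{\left(w{\left(-3,11 \right)},-4 - -88 \right)} = \left(8 - 103\right)^{2} - \left(2 - -84 + 1\right) = \left(-95\right)^{2} - \left(2 + \left(-4 + 88\right) + 1\right) = 9025 - \left(2 + 84 + 1\right) = 9025 - 87 = 8938$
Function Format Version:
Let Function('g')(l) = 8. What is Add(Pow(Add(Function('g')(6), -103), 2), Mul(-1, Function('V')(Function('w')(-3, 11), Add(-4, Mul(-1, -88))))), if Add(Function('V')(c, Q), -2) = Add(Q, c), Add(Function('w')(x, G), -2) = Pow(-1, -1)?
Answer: 8938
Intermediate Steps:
Function('w')(x, G) = 1 (Function('w')(x, G) = Add(2, Pow(-1, -1)) = Add(2, -1) = 1)
Function('V')(c, Q) = Add(2, Q, c) (Function('V')(c, Q) = Add(2, Add(Q, c)) = Add(2, Q, c))
Add(Pow(Add(Function('g')(6), -103), 2), Mul(-1, Function('V')(Function('w')(-3, 11), Add(-4, Mul(-1, -88))))) = Add(Pow(Add(8, -103), 2), Mul(-1, Add(2, Add(-4, Mul(-1, -88)), 1))) = Add(Pow(-95, 2), Mul(-1, Add(2, Add(-4, 88), 1))) = Add(9025, Mul(-1, Add(2, 84, 1))) = Add(9025, Mul(-1, 87)) = Add(9025, -87) = 8938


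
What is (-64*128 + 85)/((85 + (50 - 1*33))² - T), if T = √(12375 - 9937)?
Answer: -629442/807767 - 121*√2438/1615534 ≈ -0.78294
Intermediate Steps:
T = √2438 ≈ 49.376
(-64*128 + 85)/((85 + (50 - 1*33))² - T) = (-64*128 + 85)/((85 + (50 - 1*33))² - √2438) = (-8192 + 85)/((85 + (50 - 33))² - √2438) = -8107/((85 + 17)² - √2438) = -8107/(102² - √2438) = -8107/(10404 - √2438)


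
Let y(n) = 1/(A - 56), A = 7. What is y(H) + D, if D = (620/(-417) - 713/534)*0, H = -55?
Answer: -1/49 ≈ -0.020408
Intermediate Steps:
y(n) = -1/49 (y(n) = 1/(7 - 56) = 1/(-49) = -1/49)
D = 0 (D = (620*(-1/417) - 713*1/534)*0 = (-620/417 - 713/534)*0 = -209467/74226*0 = 0)
y(H) + D = -1/49 + 0 = -1/49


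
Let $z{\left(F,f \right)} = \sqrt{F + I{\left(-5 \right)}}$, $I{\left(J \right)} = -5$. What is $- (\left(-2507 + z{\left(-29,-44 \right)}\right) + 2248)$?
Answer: $259 - i \sqrt{34} \approx 259.0 - 5.831 i$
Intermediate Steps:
$z{\left(F,f \right)} = \sqrt{-5 + F}$ ($z{\left(F,f \right)} = \sqrt{F - 5} = \sqrt{-5 + F}$)
$- (\left(-2507 + z{\left(-29,-44 \right)}\right) + 2248) = - (\left(-2507 + \sqrt{-5 - 29}\right) + 2248) = - (\left(-2507 + \sqrt{-34}\right) + 2248) = - (\left(-2507 + i \sqrt{34}\right) + 2248) = - (-259 + i \sqrt{34}) = 259 - i \sqrt{34}$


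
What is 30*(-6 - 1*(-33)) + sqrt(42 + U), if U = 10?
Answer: 810 + 2*sqrt(13) ≈ 817.21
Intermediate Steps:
30*(-6 - 1*(-33)) + sqrt(42 + U) = 30*(-6 - 1*(-33)) + sqrt(42 + 10) = 30*(-6 + 33) + sqrt(52) = 30*27 + 2*sqrt(13) = 810 + 2*sqrt(13)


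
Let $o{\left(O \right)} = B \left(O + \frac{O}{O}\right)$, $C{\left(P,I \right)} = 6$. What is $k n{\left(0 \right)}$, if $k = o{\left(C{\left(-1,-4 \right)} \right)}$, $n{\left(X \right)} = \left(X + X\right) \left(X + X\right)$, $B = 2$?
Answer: $0$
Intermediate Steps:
$o{\left(O \right)} = 2 + 2 O$ ($o{\left(O \right)} = 2 \left(O + \frac{O}{O}\right) = 2 \left(O + 1\right) = 2 \left(1 + O\right) = 2 + 2 O$)
$n{\left(X \right)} = 4 X^{2}$ ($n{\left(X \right)} = 2 X 2 X = 4 X^{2}$)
$k = 14$ ($k = 2 + 2 \cdot 6 = 2 + 12 = 14$)
$k n{\left(0 \right)} = 14 \cdot 4 \cdot 0^{2} = 14 \cdot 4 \cdot 0 = 14 \cdot 0 = 0$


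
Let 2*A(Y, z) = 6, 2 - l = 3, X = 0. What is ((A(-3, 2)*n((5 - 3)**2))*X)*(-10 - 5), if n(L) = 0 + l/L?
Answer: 0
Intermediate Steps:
l = -1 (l = 2 - 1*3 = 2 - 3 = -1)
A(Y, z) = 3 (A(Y, z) = (1/2)*6 = 3)
n(L) = -1/L (n(L) = 0 - 1/L = -1/L)
((A(-3, 2)*n((5 - 3)**2))*X)*(-10 - 5) = ((3*(-1/((5 - 3)**2)))*0)*(-10 - 5) = ((3*(-1/(2**2)))*0)*(-15) = ((3*(-1/4))*0)*(-15) = -3/4*0*(-15) = 0*(-15) = 0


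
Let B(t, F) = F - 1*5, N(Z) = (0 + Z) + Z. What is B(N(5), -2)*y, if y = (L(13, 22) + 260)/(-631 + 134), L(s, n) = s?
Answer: 273/71 ≈ 3.8451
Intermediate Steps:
N(Z) = 2*Z (N(Z) = Z + Z = 2*Z)
B(t, F) = -5 + F (B(t, F) = F - 5 = -5 + F)
y = -39/71 (y = (13 + 260)/(-631 + 134) = 273/(-497) = 273*(-1/497) = -39/71 ≈ -0.54930)
B(N(5), -2)*y = (-5 - 2)*(-39/71) = -7*(-39/71) = 273/71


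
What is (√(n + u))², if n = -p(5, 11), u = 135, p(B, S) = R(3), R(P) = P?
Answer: 132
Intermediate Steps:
p(B, S) = 3
n = -3 (n = -1*3 = -3)
(√(n + u))² = (√(-3 + 135))² = (√132)² = (2*√33)² = 132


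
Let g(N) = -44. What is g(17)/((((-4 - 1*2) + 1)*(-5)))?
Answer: -44/25 ≈ -1.7600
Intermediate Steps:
g(17)/((((-4 - 1*2) + 1)*(-5))) = -44/(((-4 - 1*2) + 1)*(-5)) = -44/(((-4 - 2) + 1)*(-5)) = -44/((-6 + 1)*(-5)) = -44/(-5*(-5)) = -44/25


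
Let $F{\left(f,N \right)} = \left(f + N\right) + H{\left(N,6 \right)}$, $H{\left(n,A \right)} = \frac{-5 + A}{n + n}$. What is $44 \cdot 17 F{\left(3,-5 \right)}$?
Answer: $- \frac{7854}{5} \approx -1570.8$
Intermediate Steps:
$H{\left(n,A \right)} = \frac{-5 + A}{2 n}$
$F{\left(f,N \right)} = N + f + \frac{1}{2 N}$ ($F{\left(f,N \right)} = \left(f + N\right) + \frac{-5 + 6}{2 N} = \left(N + f\right) + \frac{1}{2} \frac{1}{N} 1 = \left(N + f\right) + \frac{1}{2 N} = N + f + \frac{1}{2 N}$)
$44 \cdot 17 F{\left(3,-5 \right)} = 44 \cdot 17 \left(-5 + 3 + \frac{1}{2 \left(-5\right)}\right) = 748 \left(-5 + 3 + \frac{1}{2} \left(- \frac{1}{5}\right)\right) = 748 \left(-5 + 3 - \frac{1}{10}\right) = 748 \left(- \frac{21}{10}\right) = - \frac{7854}{5}$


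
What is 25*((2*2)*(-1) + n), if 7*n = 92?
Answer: 1600/7 ≈ 228.57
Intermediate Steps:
n = 92/7 (n = (1/7)*92 = 92/7 ≈ 13.143)
25*((2*2)*(-1) + n) = 25*((2*2)*(-1) + 92/7) = 25*(4*(-1) + 92/7) = 25*(-4 + 92/7) = 25*(64/7) = 1600/7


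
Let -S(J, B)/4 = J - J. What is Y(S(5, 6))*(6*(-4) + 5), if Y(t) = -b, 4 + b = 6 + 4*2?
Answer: 190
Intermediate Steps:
b = 10 (b = -4 + (6 + 4*2) = -4 + (6 + 8) = -4 + 14 = 10)
S(J, B) = 0 (S(J, B) = -4*(J - J) = -4*0 = 0)
Y(t) = -10 (Y(t) = -1*10 = -10)
Y(S(5, 6))*(6*(-4) + 5) = -10*(6*(-4) + 5) = -10*(-24 + 5) = -10*(-19) = 190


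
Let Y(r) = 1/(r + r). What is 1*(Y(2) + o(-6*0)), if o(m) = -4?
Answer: -15/4 ≈ -3.7500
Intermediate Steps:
Y(r) = 1/(2*r)
1*(Y(2) + o(-6*0)) = 1*((½)/2 - 4) = 1*((½)*(½) - 4) = 1*(¼ - 4) = 1*(-15/4) = -15/4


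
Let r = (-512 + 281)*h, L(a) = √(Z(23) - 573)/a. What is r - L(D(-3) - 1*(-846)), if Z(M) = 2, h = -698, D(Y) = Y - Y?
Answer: 161238 - I*√571/846 ≈ 1.6124e+5 - 0.028245*I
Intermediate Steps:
D(Y) = 0
L(a) = I*√571/a (L(a) = √(2 - 573)/a = √(-571)/a = (I*√571)/a = I*√571/a)
r = 161238 (r = (-512 + 281)*(-698) = -231*(-698) = 161238)
r - L(D(-3) - 1*(-846)) = 161238 - I*√571/(0 - 1*(-846)) = 161238 - I*√571/(0 + 846) = 161238 - I*√571/846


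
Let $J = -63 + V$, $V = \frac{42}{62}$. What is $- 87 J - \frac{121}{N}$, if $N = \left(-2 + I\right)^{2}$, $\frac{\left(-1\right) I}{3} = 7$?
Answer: $\frac{88912685}{16399} \approx 5421.8$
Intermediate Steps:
$I = -21$ ($I = \left(-3\right) 7 = -21$)
$V = \frac{21}{31}$ ($V = 42 \cdot \frac{1}{62} = \frac{21}{31} \approx 0.67742$)
$N = 529$ ($N = \left(-2 - 21\right)^{2} = \left(-23\right)^{2} = 529$)
$J = - \frac{1932}{31}$ ($J = -63 + \frac{21}{31} = - \frac{1932}{31} \approx -62.323$)
$- 87 J - \frac{121}{N} = \left(-87\right) \left(- \frac{1932}{31}\right) - \frac{121}{529} = \frac{168084}{31} - \frac{121}{529} = \frac{88912685}{16399}$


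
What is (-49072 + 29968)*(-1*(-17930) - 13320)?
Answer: -88069440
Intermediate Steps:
(-49072 + 29968)*(-1*(-17930) - 13320) = -19104*(17930 - 13320) = -19104*4610 = -88069440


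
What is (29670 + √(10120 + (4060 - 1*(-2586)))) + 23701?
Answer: 53371 + √16766 ≈ 53501.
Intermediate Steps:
(29670 + √(10120 + (4060 - 1*(-2586)))) + 23701 = (29670 + √(10120 + (4060 + 2586))) + 23701 = (29670 + √(10120 + 6646)) + 23701 = (29670 + √16766) + 23701 = 53371 + √16766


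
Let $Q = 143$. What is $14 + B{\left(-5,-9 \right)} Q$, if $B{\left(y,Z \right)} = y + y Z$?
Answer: $5734$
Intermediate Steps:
$B{\left(y,Z \right)} = y + Z y$
$14 + B{\left(-5,-9 \right)} Q = 14 + - 5 \left(1 - 9\right) 143 = 14 + \left(-5\right) \left(-8\right) 143 = 14 + 40 \cdot 143 = 14 + 5720 = 5734$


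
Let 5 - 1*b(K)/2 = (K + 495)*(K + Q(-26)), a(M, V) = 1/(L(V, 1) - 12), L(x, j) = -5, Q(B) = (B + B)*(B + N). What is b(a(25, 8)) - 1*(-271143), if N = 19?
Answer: -25751619/289 ≈ -89106.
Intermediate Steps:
Q(B) = 2*B*(19 + B) (Q(B) = (B + B)*(B + 19) = (2*B)*(19 + B) = 2*B*(19 + B))
a(M, V) = -1/17 (a(M, V) = 1/(-5 - 12) = 1/(-17) = -1/17)
b(K) = 10 - 2*(364 + K)*(495 + K) (b(K) = 10 - 2*(K + 495)*(K + 2*(-26)*(19 - 26)) = 10 - 2*(495 + K)*(K + 2*(-26)*(-7)) = 10 - 2*(495 + K)*(K + 364) = 10 - 2*(495 + K)*(364 + K) = 10 - 2*(364 + K)*(495 + K))
b(a(25, 8)) - 1*(-271143) = (-360350 - 1718*(-1/17) - 2*(-1/17)²) - 1*(-271143) = (-360350 + 1718/17 - 2*1/289) + 271143 = (-360350 + 1718/17 - 2/289) + 271143 = -104111946/289 + 271143 = -25751619/289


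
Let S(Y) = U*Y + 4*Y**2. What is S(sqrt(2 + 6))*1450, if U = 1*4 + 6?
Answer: 46400 + 29000*sqrt(2) ≈ 87412.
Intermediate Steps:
U = 10 (U = 4 + 6 = 10)
S(Y) = 4*Y**2 + 10*Y (S(Y) = 10*Y + 4*Y**2 = 4*Y**2 + 10*Y)
S(sqrt(2 + 6))*1450 = (2*sqrt(2 + 6)*(5 + 2*sqrt(2 + 6)))*1450 = (2*sqrt(8)*(5 + 2*sqrt(8)))*1450 = (2*(2*sqrt(2))*(5 + 2*(2*sqrt(2))))*1450 = (2*(2*sqrt(2))*(5 + 4*sqrt(2)))*1450 = (4*sqrt(2)*(5 + 4*sqrt(2)))*1450 = 5800*sqrt(2)*(5 + 4*sqrt(2))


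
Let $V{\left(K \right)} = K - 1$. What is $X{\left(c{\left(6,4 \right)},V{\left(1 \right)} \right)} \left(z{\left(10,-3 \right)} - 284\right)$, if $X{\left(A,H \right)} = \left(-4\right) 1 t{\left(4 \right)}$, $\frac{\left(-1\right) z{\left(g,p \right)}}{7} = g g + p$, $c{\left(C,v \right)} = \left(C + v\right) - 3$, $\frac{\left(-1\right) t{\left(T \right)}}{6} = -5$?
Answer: $115560$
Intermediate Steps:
$V{\left(K \right)} = -1 + K$
$t{\left(T \right)} = 30$ ($t{\left(T \right)} = \left(-6\right) \left(-5\right) = 30$)
$c{\left(C,v \right)} = -3 + C + v$
$z{\left(g,p \right)} = - 7 p - 7 g^{2}$ ($z{\left(g,p \right)} = - 7 \left(g g + p\right) = - 7 \left(g^{2} + p\right) = - 7 \left(p + g^{2}\right) = - 7 p - 7 g^{2}$)
$X{\left(A,H \right)} = -120$ ($X{\left(A,H \right)} = \left(-4\right) 1 \cdot 30 = \left(-4\right) 30 = -120$)
$X{\left(c{\left(6,4 \right)},V{\left(1 \right)} \right)} \left(z{\left(10,-3 \right)} - 284\right) = - 120 \left(\left(\left(-7\right) \left(-3\right) - 7 \cdot 10^{2}\right) - 284\right) = - 120 \left(\left(21 - 700\right) - 284\right) = - 120 \left(-679 - 284\right) = \left(-120\right) \left(-963\right) = 115560$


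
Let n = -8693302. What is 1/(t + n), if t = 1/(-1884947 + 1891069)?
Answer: -6122/53220394843 ≈ -1.1503e-7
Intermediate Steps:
t = 1/6122 ≈ 0.00016335
1/(t + n) = 1/(1/6122 - 8693302) = 1/(-53220394843/6122) = -6122/53220394843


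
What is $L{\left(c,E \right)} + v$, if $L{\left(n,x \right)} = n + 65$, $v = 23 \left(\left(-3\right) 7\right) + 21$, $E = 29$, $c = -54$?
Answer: $-451$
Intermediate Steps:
$v = -462$ ($v = 23 \left(-21\right) + 21 = -483 + 21 = -462$)
$L{\left(n,x \right)} = 65 + n$
$L{\left(c,E \right)} + v = \left(65 - 54\right) - 462 = 11 - 462 = -451$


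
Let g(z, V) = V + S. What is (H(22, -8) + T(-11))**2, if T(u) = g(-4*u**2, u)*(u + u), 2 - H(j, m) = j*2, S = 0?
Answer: 40000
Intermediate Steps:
H(j, m) = 2 - 2*j (H(j, m) = 2 - j*2 = 2 - 2*j)
g(z, V) = V (g(z, V) = V + 0 = V)
T(u) = 2*u**2 (T(u) = u*(u + u) = u*(2*u) = 2*u**2)
(H(22, -8) + T(-11))**2 = ((2 - 2*22) + 2*(-11)**2)**2 = ((2 - 44) + 2*121)**2 = (-42 + 242)**2 = 200**2 = 40000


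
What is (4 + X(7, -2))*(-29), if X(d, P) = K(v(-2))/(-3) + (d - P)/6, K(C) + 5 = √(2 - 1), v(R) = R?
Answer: -1189/6 ≈ -198.17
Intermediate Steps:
K(C) = -4 (K(C) = -5 + √(2 - 1) = -5 + √1 = -5 + 1 = -4)
X(d, P) = 4/3 - P/6 + d/6 (X(d, P) = -4/(-3) + (d - P)/6 = -4*(-⅓) + (d - P)*(⅙) = 4/3 + (-P/6 + d/6) = 4/3 - P/6 + d/6)
(4 + X(7, -2))*(-29) = (4 + (4/3 - ⅙*(-2) + (⅙)*7))*(-29) = (4 + (4/3 + ⅓ + 7/6))*(-29) = (4 + 17/6)*(-29) = (41/6)*(-29) = -1189/6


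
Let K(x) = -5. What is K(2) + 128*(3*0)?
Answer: -5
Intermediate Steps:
K(2) + 128*(3*0) = -5 + 128*(3*0) = -5 + 128*0 = -5 + 0 = -5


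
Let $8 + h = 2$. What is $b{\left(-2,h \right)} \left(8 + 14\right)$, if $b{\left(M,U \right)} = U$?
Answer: $-132$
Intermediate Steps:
$h = -6$ ($h = -8 + 2 = -6$)
$b{\left(-2,h \right)} \left(8 + 14\right) = - 6 \left(8 + 14\right) = \left(-6\right) 22 = -132$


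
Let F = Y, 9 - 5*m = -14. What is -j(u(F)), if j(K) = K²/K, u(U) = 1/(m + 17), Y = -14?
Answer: -5/108 ≈ -0.046296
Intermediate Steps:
m = 23/5 (m = 9/5 - ⅕*(-14) = 9/5 + 14/5 = 23/5 ≈ 4.6000)
F = -14
u(U) = 5/108 (u(U) = 1/(23/5 + 17) = 1/(108/5) = 5/108)
j(K) = K
-j(u(F)) = -1*5/108 = -5/108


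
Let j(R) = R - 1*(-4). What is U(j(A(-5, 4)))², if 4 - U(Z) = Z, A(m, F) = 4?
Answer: 16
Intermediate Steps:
j(R) = 4 + R (j(R) = R + 4 = 4 + R)
U(Z) = 4 - Z
U(j(A(-5, 4)))² = (4 - (4 + 4))² = (4 - 1*8)² = (4 - 8)² = (-4)² = 16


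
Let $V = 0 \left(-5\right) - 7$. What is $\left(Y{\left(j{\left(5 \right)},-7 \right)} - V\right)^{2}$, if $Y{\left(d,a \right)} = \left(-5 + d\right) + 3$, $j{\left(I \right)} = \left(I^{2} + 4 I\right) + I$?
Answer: $3025$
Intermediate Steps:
$j{\left(I \right)} = I^{2} + 5 I$
$Y{\left(d,a \right)} = -2 + d$
$V = -7$ ($V = 0 - 7 = -7$)
$\left(Y{\left(j{\left(5 \right)},-7 \right)} - V\right)^{2} = \left(\left(-2 + 5 \left(5 + 5\right)\right) - -7\right)^{2} = \left(\left(-2 + 5 \cdot 10\right) + 7\right)^{2} = \left(\left(-2 + 50\right) + 7\right)^{2} = \left(48 + 7\right)^{2} = 55^{2} = 3025$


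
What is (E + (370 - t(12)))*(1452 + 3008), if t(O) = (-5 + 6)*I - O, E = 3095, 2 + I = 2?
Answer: 15507420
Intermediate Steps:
I = 0 (I = -2 + 2 = 0)
t(O) = -O (t(O) = (-5 + 6)*0 - O = 1*0 - O = 0 - O = -O)
(E + (370 - t(12)))*(1452 + 3008) = (3095 + (370 - (-1)*12))*(1452 + 3008) = (3095 + (370 - 1*(-12)))*4460 = (3095 + (370 + 12))*4460 = (3095 + 382)*4460 = 3477*4460 = 15507420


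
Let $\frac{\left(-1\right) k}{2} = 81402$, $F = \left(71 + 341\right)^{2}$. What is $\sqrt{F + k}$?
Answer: $2 \sqrt{1735} \approx 83.307$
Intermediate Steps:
$F = 169744$ ($F = 412^{2} = 169744$)
$k = -162804$ ($k = \left(-2\right) 81402 = -162804$)
$\sqrt{F + k} = \sqrt{169744 - 162804} = \sqrt{6940} = 2 \sqrt{1735}$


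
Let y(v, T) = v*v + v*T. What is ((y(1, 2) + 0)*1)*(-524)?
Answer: -1572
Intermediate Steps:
y(v, T) = v**2 + T*v
((y(1, 2) + 0)*1)*(-524) = ((1*(2 + 1) + 0)*1)*(-524) = ((1*3 + 0)*1)*(-524) = ((3 + 0)*1)*(-524) = (3*1)*(-524) = 3*(-524) = -1572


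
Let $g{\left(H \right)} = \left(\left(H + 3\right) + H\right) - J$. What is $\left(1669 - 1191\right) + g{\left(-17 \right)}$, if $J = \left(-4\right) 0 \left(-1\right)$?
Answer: $447$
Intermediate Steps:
$J = 0$ ($J = 0 \left(-1\right) = 0$)
$g{\left(H \right)} = 3 + 2 H$ ($g{\left(H \right)} = \left(\left(H + 3\right) + H\right) - 0 = \left(\left(3 + H\right) + H\right) + 0 = \left(3 + 2 H\right) + 0 = 3 + 2 H$)
$\left(1669 - 1191\right) + g{\left(-17 \right)} = \left(1669 - 1191\right) + \left(3 + 2 \left(-17\right)\right) = \left(1669 - 1191\right) + \left(3 - 34\right) = 478 - 31 = 447$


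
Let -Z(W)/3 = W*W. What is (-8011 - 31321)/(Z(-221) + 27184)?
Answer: 39332/119339 ≈ 0.32958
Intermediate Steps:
Z(W) = -3*W**2 (Z(W) = -3*W*W = -3*W**2)
(-8011 - 31321)/(Z(-221) + 27184) = (-8011 - 31321)/(-3*(-221)**2 + 27184) = -39332/(-3*48841 + 27184) = -39332/(-146523 + 27184) = -39332/(-119339) = -39332*(-1/119339) = 39332/119339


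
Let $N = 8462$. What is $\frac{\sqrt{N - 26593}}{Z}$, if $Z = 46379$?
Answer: $\frac{i \sqrt{18131}}{46379} \approx 0.0029033 i$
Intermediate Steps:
$\frac{\sqrt{N - 26593}}{Z} = \frac{\sqrt{8462 - 26593}}{46379} = \sqrt{-18131} \cdot \frac{1}{46379} = i \sqrt{18131} \cdot \frac{1}{46379} = \frac{i \sqrt{18131}}{46379}$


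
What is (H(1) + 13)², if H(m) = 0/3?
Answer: 169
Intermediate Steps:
H(m) = 0 (H(m) = 0*(⅓) = 0)
(H(1) + 13)² = (0 + 13)² = 13² = 169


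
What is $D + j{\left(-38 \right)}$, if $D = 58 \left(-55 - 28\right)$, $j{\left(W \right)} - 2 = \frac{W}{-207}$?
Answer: $- \frac{996046}{207} \approx -4811.8$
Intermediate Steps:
$j{\left(W \right)} = 2 - \frac{W}{207}$ ($j{\left(W \right)} = 2 + \frac{W}{-207} = 2 + W \left(- \frac{1}{207}\right) = 2 - \frac{W}{207}$)
$D = -4814$ ($D = 58 \left(-83\right) = -4814$)
$D + j{\left(-38 \right)} = -4814 + \left(2 - - \frac{38}{207}\right) = -4814 + \left(2 + \frac{38}{207}\right) = -4814 + \frac{452}{207} = - \frac{996046}{207}$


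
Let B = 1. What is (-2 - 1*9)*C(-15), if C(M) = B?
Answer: -11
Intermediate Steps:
C(M) = 1
(-2 - 1*9)*C(-15) = (-2 - 1*9)*1 = (-2 - 9)*1 = -11*1 = -11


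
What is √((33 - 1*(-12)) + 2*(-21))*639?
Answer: 639*√3 ≈ 1106.8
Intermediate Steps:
√((33 - 1*(-12)) + 2*(-21))*639 = √((33 + 12) - 42)*639 = √(45 - 42)*639 = √3*639 = 639*√3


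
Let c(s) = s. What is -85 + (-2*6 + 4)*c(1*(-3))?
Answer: -61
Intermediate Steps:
-85 + (-2*6 + 4)*c(1*(-3)) = -85 + (-2*6 + 4)*(1*(-3)) = -85 + (-12 + 4)*(-3) = -85 - 8*(-3) = -85 + 24 = -61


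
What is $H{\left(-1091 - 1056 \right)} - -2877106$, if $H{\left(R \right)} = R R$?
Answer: $7486715$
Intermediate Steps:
$H{\left(R \right)} = R^{2}$
$H{\left(-1091 - 1056 \right)} - -2877106 = \left(-1091 - 1056\right)^{2} - -2877106 = \left(-1091 - 1056\right)^{2} + 2877106 = \left(-2147\right)^{2} + 2877106 = 4609609 + 2877106 = 7486715$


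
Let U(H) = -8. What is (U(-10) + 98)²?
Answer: 8100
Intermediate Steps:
(U(-10) + 98)² = (-8 + 98)² = 90² = 8100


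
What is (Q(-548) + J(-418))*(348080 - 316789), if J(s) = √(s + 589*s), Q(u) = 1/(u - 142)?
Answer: -31291/690 + 62582*I*√61655 ≈ -45.349 + 1.5539e+7*I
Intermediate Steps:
Q(u) = 1/(-142 + u)
J(s) = √590*√s (J(s) = √(590*s) = √590*√s)
(Q(-548) + J(-418))*(348080 - 316789) = (1/(-142 - 548) + √590*√(-418))*(348080 - 316789) = (1/(-690) + √590*(I*√418))*31291 = (-1/690 + 2*I*√61655)*31291 = -31291/690 + 62582*I*√61655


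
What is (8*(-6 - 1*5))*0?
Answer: 0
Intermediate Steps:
(8*(-6 - 1*5))*0 = (8*(-6 - 5))*0 = (8*(-11))*0 = -88*0 = 0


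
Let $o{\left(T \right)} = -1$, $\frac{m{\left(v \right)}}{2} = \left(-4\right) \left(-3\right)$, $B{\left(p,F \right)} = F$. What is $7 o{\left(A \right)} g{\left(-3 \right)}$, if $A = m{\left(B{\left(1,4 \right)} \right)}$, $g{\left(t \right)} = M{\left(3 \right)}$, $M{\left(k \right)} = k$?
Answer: $-21$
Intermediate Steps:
$g{\left(t \right)} = 3$
$m{\left(v \right)} = 24$ ($m{\left(v \right)} = 2 \left(\left(-4\right) \left(-3\right)\right) = 2 \cdot 12 = 24$)
$A = 24$
$7 o{\left(A \right)} g{\left(-3 \right)} = 7 \left(-1\right) 3 = \left(-7\right) 3 = -21$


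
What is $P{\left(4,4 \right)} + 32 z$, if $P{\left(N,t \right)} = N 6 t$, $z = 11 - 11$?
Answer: $96$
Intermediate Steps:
$z = 0$ ($z = 11 - 11 = 0$)
$P{\left(N,t \right)} = 6 N t$
$P{\left(4,4 \right)} + 32 z = 6 \cdot 4 \cdot 4 + 32 \cdot 0 = 96 + 0 = 96$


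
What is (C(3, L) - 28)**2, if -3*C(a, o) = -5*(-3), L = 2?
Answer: 1089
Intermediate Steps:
C(a, o) = -5 (C(a, o) = -(-5)*(-3)/3 = -1/3*15 = -5)
(C(3, L) - 28)**2 = (-5 - 28)**2 = (-33)**2 = 1089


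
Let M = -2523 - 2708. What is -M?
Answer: 5231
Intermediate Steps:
M = -5231
-M = -1*(-5231) = 5231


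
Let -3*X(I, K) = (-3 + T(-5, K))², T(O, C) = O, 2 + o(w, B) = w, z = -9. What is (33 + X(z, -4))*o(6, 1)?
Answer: 140/3 ≈ 46.667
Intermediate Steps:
o(w, B) = -2 + w
X(I, K) = -64/3 (X(I, K) = -(-3 - 5)²/3 = -⅓*(-8)² = -⅓*64 = -64/3)
(33 + X(z, -4))*o(6, 1) = (33 - 64/3)*(-2 + 6) = (35/3)*4 = 140/3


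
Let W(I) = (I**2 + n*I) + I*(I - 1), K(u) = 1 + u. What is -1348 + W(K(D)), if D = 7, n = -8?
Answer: -1292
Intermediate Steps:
W(I) = I**2 - 8*I + I*(-1 + I) (W(I) = (I**2 - 8*I) + I*(I - 1) = (I**2 - 8*I) + I*(-1 + I) = I**2 - 8*I + I*(-1 + I))
-1348 + W(K(D)) = -1348 + (1 + 7)*(-9 + 2*(1 + 7)) = -1348 + 8*(-9 + 2*8) = -1348 + 8*(-9 + 16) = -1348 + 8*7 = -1348 + 56 = -1292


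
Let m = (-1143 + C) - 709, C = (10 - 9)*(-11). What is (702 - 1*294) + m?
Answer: -1455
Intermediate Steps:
C = -11 (C = 1*(-11) = -11)
m = -1863 (m = (-1143 - 11) - 709 = -1154 - 709 = -1863)
(702 - 1*294) + m = (702 - 1*294) - 1863 = (702 - 294) - 1863 = 408 - 1863 = -1455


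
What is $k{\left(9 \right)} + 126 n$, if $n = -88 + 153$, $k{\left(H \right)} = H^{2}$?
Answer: $8271$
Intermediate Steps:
$n = 65$
$k{\left(9 \right)} + 126 n = 9^{2} + 126 \cdot 65 = 81 + 8190 = 8271$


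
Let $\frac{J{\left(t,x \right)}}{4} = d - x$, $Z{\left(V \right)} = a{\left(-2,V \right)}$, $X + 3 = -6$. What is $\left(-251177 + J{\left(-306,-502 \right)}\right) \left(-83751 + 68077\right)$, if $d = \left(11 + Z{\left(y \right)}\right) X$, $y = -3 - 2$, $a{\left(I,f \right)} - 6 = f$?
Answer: $3912246074$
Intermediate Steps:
$X = -9$ ($X = -3 - 6 = -9$)
$a{\left(I,f \right)} = 6 + f$
$y = -5$ ($y = -3 - 2 = -5$)
$Z{\left(V \right)} = 6 + V$
$d = -108$ ($d = \left(11 + \left(6 - 5\right)\right) \left(-9\right) = \left(11 + 1\right) \left(-9\right) = 12 \left(-9\right) = -108$)
$J{\left(t,x \right)} = -432 - 4 x$ ($J{\left(t,x \right)} = 4 \left(-108 - x\right) = -432 - 4 x$)
$\left(-251177 + J{\left(-306,-502 \right)}\right) \left(-83751 + 68077\right) = \left(-251177 - -1576\right) \left(-83751 + 68077\right) = \left(-251177 + \left(-432 + 2008\right)\right) \left(-15674\right) = \left(-251177 + 1576\right) \left(-15674\right) = \left(-249601\right) \left(-15674\right) = 3912246074$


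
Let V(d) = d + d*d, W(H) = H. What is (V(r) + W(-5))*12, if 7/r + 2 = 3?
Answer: 612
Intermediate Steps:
r = 7 (r = 7/(-2 + 3) = 7/1 = 7*1 = 7)
V(d) = d + d²
(V(r) + W(-5))*12 = (7*(1 + 7) - 5)*12 = (7*8 - 5)*12 = (56 - 5)*12 = 51*12 = 612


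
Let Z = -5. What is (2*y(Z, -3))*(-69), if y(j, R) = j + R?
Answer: 1104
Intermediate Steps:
y(j, R) = R + j
(2*y(Z, -3))*(-69) = (2*(-3 - 5))*(-69) = (2*(-8))*(-69) = -16*(-69) = 1104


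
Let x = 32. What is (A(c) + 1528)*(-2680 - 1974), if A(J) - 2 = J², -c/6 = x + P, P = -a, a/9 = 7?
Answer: -168130404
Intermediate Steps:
a = 63 (a = 9*7 = 63)
P = -63 (P = -1*63 = -63)
c = 186 (c = -6*(32 - 63) = -6*(-31) = 186)
A(J) = 2 + J²
(A(c) + 1528)*(-2680 - 1974) = ((2 + 186²) + 1528)*(-2680 - 1974) = ((2 + 34596) + 1528)*(-4654) = (34598 + 1528)*(-4654) = 36126*(-4654) = -168130404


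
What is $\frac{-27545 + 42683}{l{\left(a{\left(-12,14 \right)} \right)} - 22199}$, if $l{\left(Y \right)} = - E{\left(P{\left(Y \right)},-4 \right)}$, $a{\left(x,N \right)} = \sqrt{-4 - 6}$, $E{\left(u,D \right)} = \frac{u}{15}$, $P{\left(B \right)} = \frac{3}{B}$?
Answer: $- \frac{84012115500}{123198900251} - \frac{75690 i \sqrt{10}}{123198900251} \approx -0.68192 - 1.9428 \cdot 10^{-6} i$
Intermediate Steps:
$E{\left(u,D \right)} = \frac{u}{15}$ ($E{\left(u,D \right)} = u \frac{1}{15} = \frac{u}{15}$)
$a{\left(x,N \right)} = i \sqrt{10}$ ($a{\left(x,N \right)} = \sqrt{-10} = i \sqrt{10}$)
$l{\left(Y \right)} = - \frac{1}{5 Y}$ ($l{\left(Y \right)} = - \frac{3 \frac{1}{Y}}{15} = - \frac{1}{5 Y}$)
$\frac{-27545 + 42683}{l{\left(a{\left(-12,14 \right)} \right)} - 22199} = \frac{-27545 + 42683}{- \frac{1}{5 i \sqrt{10}} - 22199} = \frac{15138}{- \frac{\left(- \frac{1}{10}\right) i \sqrt{10}}{5} - 22199} = \frac{15138}{\frac{i \sqrt{10}}{50} - 22199} = \frac{15138}{-22199 + \frac{i \sqrt{10}}{50}}$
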